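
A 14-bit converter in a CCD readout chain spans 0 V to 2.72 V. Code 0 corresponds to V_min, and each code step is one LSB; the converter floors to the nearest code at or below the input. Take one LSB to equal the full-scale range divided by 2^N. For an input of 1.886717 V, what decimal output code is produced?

Range is 2.72 V. LSB = 2.72 V / 2^14 ≈ 166.0 µV.
V_in − V_min = 1.886717 − (0) = 1.886717 V.
Divide by LSB: 1.886717 × 16384/2.72 = 11364.6953.
Truncating gives code 11364.

11364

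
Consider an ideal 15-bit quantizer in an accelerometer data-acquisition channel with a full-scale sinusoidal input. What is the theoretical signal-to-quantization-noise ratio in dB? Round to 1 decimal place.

92.1 dB

SNR = 6.02·15 + 1.76 = 92.06 dB.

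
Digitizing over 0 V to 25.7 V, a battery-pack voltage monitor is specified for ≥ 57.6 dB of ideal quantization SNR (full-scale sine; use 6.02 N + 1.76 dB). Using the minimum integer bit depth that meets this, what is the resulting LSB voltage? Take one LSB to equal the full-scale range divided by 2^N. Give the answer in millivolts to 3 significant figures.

25.1 mV

Full-scale range = 25.7 V.
Solving 6.02 N ≥ 57.6 − 1.76: N ≥ 9.276. Round up → N = 10.
Step size = 25.7/1024 V = 25.1 mV.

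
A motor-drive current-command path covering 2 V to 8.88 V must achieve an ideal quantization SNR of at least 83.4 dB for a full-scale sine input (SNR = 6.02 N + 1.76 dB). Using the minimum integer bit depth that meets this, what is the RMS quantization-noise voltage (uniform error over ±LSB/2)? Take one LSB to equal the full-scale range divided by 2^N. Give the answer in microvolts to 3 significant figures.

Full-scale range = 8.88 V − (2 V) = 6.88 V.
Required N = ⌈(83.4 − 1.76)/6.02⌉ = ⌈13.561⌉ = 14.
One LSB is 6.88 V / 16384 = 419.92 µV.
V_rms = LSB/√12 = 121 µV.

121 µV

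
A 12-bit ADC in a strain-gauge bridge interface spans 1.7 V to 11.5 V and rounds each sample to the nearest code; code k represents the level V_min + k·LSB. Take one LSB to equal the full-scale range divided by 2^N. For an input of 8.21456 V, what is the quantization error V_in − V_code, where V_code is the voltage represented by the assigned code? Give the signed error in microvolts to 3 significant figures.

The full-scale span is 11.5 − (1.7) = 9.8 V. LSB = 9.8 V / 2^12 ≈ 2.393 mV.
Position in LSBs: (8.21456 − (1.7)) × 4096/9.8 = 2722.8202; rounding gives k = 2723.
Reconstructed level: 1.7 + 2723 × 9.8/4096 V = 8.214990234 V.
V_in − V_code = 8.21456 − (8.214990234) = −430 µV.

−430 µV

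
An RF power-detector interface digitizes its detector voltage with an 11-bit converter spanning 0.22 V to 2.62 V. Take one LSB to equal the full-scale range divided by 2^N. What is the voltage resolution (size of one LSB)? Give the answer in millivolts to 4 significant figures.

1.172 mV

Full-scale range = 2.62 V − (0.22 V) = 2.4 V.
2^11 = 2048 levels.
Step size = 2.4/2048 V = 1.172 mV.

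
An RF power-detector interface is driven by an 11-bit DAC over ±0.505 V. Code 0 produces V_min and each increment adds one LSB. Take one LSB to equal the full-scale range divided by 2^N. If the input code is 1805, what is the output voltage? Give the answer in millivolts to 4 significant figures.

Full-scale range = 0.505 V − (-0.505 V) = 1.01 V. LSB = 1.01 V / 2^11.
V_out = V_min + code × LSB = -0.505 V + 1805 × 1.01 V / 2048
      = -0.505 + 0.890161 = 0.385161 V.

385.2 mV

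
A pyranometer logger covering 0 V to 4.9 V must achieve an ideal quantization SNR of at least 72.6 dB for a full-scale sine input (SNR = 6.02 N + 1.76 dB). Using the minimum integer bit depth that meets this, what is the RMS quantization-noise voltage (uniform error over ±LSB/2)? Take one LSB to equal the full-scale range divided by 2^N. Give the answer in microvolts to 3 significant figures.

345 µV

Full-scale range = 4.9 V.
Solving 6.02 N ≥ 72.6 − 1.76: N ≥ 11.767. Round up → N = 12.
LSB = 4.9 V ÷ 2^12 = 4.9/4096 V = 1.1963 mV.
σ_q = LSB/√12 = 1.1963 mV/3.4641 = 345 µV.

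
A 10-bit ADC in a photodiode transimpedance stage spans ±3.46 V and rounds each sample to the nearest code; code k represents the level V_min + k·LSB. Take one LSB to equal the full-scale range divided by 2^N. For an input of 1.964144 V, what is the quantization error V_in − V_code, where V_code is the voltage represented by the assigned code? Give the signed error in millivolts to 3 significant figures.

The full-scale span is 3.46 − (-3.46) = 6.92 V. LSB = 6.92 V / 2^10 ≈ 6.758 mV.
(V_in − V_min)/LSB = (1.964144 − (-3.46)) × 1024/6.92 = 802.6479 → nearest code k = 803.
V_code = -3.46 + (803/1024) × 6.92 = 1.966523438 V.
e = 1.964144 − (1.966523438) = −2.38 mV.

−2.38 mV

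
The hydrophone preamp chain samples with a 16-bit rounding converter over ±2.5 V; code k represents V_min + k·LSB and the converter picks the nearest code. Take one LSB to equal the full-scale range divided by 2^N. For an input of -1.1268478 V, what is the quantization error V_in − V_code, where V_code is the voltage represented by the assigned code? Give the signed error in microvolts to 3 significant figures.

+13.8 µV

The full-scale span is 2.5 − (-2.5) = 5 V. LSB = 5 V / 2^16 ≈ 76.29 µV.
(-1.1268478 − (-2.5)) / LSB = 1.3731522 × 65536/5 = 17998.1805. Nearest integer: k = 17998.
Reconstructed level: -2.5 + 17998 × 5/65536 V = -1.1268615723 V.
V_in − V_code = -1.1268478 − (-1.1268615723) = +13.8 µV.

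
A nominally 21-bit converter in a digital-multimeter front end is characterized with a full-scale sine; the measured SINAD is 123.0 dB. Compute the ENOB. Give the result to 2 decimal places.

ENOB = (SINAD − 1.76) / 6.02 = (123.0 − 1.76) / 6.02 = 121.24 / 6.02 = 20.1395.

20.14 bits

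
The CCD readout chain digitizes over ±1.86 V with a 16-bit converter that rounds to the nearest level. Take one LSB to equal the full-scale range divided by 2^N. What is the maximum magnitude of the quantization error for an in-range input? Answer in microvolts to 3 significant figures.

Full-scale range = 1.86 V − (-1.86 V) = 3.72 V.
Step size = 3.72/65536 V = 56.763 µV.
A rounding quantizer has |error| ≤ LSB/2 = 28.4 µV.

28.4 µV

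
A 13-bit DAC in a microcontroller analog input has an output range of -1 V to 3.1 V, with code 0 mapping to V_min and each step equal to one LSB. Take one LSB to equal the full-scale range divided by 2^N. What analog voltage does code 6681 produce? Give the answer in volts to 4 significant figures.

2.344 V

The full-scale span is 3.1 − (-1) = 4.1 V. LSB = 4.1 V / 2^13.
V_out = V_min + code × LSB = -1 V + 6681 × 4.1 V / 8192
      = -1 V + 3.34376 V = 2.34376 V.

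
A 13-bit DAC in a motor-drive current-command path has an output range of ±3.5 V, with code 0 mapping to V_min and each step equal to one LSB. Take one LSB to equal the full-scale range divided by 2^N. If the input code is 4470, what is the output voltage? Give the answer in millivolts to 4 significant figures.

319.6 mV

Full-scale range = 3.5 V − (-3.5 V) = 7 V. LSB = 7 V / 2^13.
V_out = -3.5 + 4470 × (7/8192) V
      = -3.5 V + 3.81958 V = 0.319580 V.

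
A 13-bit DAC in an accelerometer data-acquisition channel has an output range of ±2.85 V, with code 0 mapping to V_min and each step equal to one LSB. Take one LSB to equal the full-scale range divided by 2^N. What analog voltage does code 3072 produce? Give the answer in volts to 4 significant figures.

-0.7125 V

Full-scale range = 2.85 V − (-2.85 V) = 5.7 V. LSB = 5.7 V / 2^13.
Output = V_min + (3072/8192) × range = -2.85 + 0.375000 × 5.7 V
      = -2.85 + 2.13750 = -0.712500 V.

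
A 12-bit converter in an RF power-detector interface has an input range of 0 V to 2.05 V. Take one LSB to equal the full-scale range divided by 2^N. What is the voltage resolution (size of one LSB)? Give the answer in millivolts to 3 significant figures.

0.500 mV

V_FS = 2.05 V.
Number of codes = 2^12 = 4096.
Step size = 2.05/4096 V = 0.500 mV.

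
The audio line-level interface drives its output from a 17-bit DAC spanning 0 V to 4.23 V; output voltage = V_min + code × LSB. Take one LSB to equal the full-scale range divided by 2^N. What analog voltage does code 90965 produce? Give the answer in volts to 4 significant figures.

Span = 4.23 V. LSB = 4.23 V / 2^17.
V_out = 0 + 90965 × (4.23/131072) V
      = 0 + 2.93565 = 2.93565 V.

2.936 V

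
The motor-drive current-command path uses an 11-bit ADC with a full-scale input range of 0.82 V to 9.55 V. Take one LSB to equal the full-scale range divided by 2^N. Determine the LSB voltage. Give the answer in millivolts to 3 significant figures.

4.26 mV

Full-scale range = 9.55 V − (0.82 V) = 8.73 V.
2^11 = 2048 levels.
LSB = 8.73 V ÷ 2^11 = 8.73/2048 V = 4.26 mV.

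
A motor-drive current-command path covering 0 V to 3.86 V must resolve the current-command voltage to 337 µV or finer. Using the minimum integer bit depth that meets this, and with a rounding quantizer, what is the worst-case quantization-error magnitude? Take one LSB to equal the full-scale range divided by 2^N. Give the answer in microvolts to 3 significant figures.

Range is 3.86 V.
3.86 V / 337 µV = 11450. Since 2^13 = 8192 and 2^14 = 16384, N = 14.
Step size = 3.86/16384 V = 235.60 µV.
Max error for round-to-nearest is LSB/2 = 118 µV.

118 µV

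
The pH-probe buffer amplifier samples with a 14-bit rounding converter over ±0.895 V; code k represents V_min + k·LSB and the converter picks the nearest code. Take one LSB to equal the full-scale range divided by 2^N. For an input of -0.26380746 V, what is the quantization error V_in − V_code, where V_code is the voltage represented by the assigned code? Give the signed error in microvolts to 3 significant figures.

Full-scale range = 0.895 V − (-0.895 V) = 1.79 V. LSB = 1.79 V / 2^14 ≈ 109.3 µV.
(-0.26380746 − (-0.895)) / LSB = 0.63119254 × 16384/1.79 = 5777.3512. Nearest integer: k = 5777.
V_code = V_min + k × range/2^14 = -0.895 + 5777 × 1.79/16384 = -0.26384582520 V.
e = -0.26380746 − (-0.26384582520) = +38.4 µV.

+38.4 µV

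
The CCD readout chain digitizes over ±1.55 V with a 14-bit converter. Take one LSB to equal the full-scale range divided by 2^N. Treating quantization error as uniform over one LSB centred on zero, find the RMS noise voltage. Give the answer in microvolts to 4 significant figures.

54.62 µV

The full-scale span is 1.55 − (-1.55) = 3.1 V.
One LSB is 3.1 V / 16384 = 189.209 µV.
RMS of a uniform error over width LSB is LSB/√12 = 54.62 µV.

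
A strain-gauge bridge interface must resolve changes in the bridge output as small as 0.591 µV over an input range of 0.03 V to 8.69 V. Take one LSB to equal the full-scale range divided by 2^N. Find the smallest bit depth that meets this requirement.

24 bits

Span: 8.69 V − (0.03 V) = 8.66 V.
Required number of levels: 8.66/0.591 µV = 1.4653e7; smallest N with 2^N ≥ that is 24.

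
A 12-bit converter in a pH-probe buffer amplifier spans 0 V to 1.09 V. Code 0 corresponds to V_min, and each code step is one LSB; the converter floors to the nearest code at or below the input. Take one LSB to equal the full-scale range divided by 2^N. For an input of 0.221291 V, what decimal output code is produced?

Full-scale range = 1.09 V. LSB = 1.09 V / 2^12 ≈ 266.1 µV.
(V_in − V_min) × 2^12/range = (0.221291 − (0)) × 4096/1.09 = 831.567.
Floor → code = 831.

831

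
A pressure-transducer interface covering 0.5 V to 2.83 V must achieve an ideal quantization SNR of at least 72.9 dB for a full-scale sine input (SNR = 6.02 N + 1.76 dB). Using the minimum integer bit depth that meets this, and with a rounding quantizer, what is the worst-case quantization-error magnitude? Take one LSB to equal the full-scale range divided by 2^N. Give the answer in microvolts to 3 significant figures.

284 µV

Range = 2.83 − (0.5) = 2.33 V.
N ≥ (72.9 − 1.76)/6.02 = 11.817 → N_min = 12.
LSB = 2.33 V / 2^12 = 0.56885 mV.
Half an LSB is 284 µV.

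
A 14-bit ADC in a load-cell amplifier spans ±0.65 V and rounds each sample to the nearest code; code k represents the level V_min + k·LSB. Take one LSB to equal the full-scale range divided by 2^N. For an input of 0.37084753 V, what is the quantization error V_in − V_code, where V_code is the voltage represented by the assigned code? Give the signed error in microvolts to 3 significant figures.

Full-scale range = 0.65 V − (-0.65 V) = 1.3 V. LSB = 1.3 V / 2^14 ≈ 79.35 µV.
Position in LSBs: (0.37084753 − (-0.65)) × 16384/1.3 = 12865.8199; rounding gives k = 12866.
V_code = V_min + k × range/2^14 = -0.65 + 12866 × 1.3/16384 = 0.37086181641 V.
Error = V_in − V_code = 0.37084753 − (0.37086181641) = −14.3 µV.

−14.3 µV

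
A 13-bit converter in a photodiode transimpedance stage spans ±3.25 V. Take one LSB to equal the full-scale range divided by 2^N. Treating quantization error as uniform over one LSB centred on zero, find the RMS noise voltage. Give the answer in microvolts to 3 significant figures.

Range = 3.25 − (-3.25) = 6.5 V.
Step size = 6.5/8192 V = 0.79346 mV.
σ_q = LSB/√12 = 0.79346 mV/3.4641 = 229 µV.

229 µV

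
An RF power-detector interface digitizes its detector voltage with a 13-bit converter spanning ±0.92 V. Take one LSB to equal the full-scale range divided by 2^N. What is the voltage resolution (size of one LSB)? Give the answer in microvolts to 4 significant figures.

Span: 0.92 V − (-0.92 V) = 1.84 V.
2^13 = 8192 levels.
One LSB is 1.84 V / 8192 = 224.6 µV.

224.6 µV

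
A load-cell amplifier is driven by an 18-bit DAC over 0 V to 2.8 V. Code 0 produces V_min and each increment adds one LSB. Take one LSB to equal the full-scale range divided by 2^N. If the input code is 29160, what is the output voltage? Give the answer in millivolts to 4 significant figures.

V_FS = 2.8 V. LSB = 2.8 V / 2^18.
Output = V_min + (29160/262144) × range = 0 + 0.111237 × 2.8 V
      = 0 + 0.311462 = 0.311462 V.

311.5 mV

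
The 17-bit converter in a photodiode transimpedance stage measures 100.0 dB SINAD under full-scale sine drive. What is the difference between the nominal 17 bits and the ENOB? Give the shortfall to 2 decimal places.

N_eff = (100.0 − 1.76)/6.02 = 16.3189 bits.
17 − 16.3189 = 0.68 bits below nominal.

0.68 bits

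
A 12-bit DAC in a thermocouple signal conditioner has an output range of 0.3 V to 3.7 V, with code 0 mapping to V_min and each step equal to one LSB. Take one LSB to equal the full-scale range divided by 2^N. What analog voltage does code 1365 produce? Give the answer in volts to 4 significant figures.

1.433 V

Range = 3.7 − (0.3) = 3.4 V. LSB = 3.4 V / 2^12.
V_out = 0.3 + 1365 × (3.4/4096) V
      = 0.3 V + 1.13306 V = 1.43306 V.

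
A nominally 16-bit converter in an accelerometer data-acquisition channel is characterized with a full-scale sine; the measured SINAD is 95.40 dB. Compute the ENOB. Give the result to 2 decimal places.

15.55 bits

ENOB = (SINAD − 1.76) / 6.02 = (95.40 − 1.76) / 6.02 = 93.64 / 6.02 = 15.5548.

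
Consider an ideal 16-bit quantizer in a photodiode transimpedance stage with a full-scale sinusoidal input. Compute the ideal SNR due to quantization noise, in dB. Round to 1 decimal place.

For an ideal N-bit converter with full-scale sine input, SNR = 6.02 N + 1.76 dB. SNR = 6.02 × 16 + 1.76 = 96.32 + 1.76 = 98.08 dB.

98.1 dB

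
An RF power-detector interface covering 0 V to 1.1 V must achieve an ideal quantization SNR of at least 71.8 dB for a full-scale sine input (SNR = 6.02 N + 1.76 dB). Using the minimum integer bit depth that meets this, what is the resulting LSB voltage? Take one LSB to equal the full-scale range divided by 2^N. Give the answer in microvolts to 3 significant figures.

269 µV

V_FS = 1.1 V.
Solving 6.02 N ≥ 71.8 − 1.76: N ≥ 11.635. Round up → N = 12.
LSB = 1.1 V ÷ 2^12 = 1.1/4096 V = 269 µV.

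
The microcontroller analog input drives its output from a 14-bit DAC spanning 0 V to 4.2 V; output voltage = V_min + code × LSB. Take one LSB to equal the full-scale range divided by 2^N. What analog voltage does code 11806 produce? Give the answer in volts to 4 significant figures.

3.026 V

V_FS = 4.2 V. LSB = 4.2 V / 2^14.
V_out = V_min + code × LSB = 0 V + 11806 × 4.2 V / 16384
      = 0 + 3.02644 = 3.02644 V.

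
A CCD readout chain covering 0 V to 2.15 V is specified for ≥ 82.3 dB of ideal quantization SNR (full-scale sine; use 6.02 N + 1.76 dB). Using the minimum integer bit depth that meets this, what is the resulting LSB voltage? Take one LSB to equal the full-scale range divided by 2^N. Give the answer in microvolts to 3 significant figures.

131 µV

V_FS = 2.15 V.
Solving 6.02 N ≥ 82.3 − 1.76: N ≥ 13.379. Round up → N = 14.
LSB = 2.15 V ÷ 2^14 = 2.15/16384 V = 131 µV.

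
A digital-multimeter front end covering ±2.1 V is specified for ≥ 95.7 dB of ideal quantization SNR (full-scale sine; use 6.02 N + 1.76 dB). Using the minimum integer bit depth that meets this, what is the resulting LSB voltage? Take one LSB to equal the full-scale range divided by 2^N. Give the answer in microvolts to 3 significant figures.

64.1 µV

Span: 2.1 V − (-2.1 V) = 4.2 V.
6.02 N + 1.76 ≥ 95.7 gives N ≥ 15.605, so the minimum integer is 16.
LSB = 4.2 V / 2^16 = 64.1 µV.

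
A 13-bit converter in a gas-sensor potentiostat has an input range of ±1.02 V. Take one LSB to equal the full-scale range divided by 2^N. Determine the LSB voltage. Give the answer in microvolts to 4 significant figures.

249.0 µV

Range = 1.02 − (-1.02) = 2.04 V.
2^13 = 8192 levels.
Step size = 2.04/8192 V = 249.0 µV.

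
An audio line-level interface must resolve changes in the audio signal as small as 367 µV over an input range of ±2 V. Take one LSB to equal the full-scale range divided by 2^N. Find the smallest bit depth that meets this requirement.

Full-scale range = 2 V − (-2 V) = 4 V.
Need 2^N ≥ 4 V / 367 µV = 10900 → N_min = 14.

14 bits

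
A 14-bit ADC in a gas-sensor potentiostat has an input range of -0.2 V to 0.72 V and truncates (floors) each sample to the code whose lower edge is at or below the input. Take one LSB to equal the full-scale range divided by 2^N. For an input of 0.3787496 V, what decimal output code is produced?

Span: 0.72 V − (-0.2 V) = 0.92 V. LSB = 0.92 V / 2^14 ≈ 56.15 µV.
V_in − V_min = 0.3787496 − (-0.2) = 0.5787496 V.
Divide by LSB: 0.5787496 × 16384/0.92 = 10306.7755.
Truncating gives code 10306.

10306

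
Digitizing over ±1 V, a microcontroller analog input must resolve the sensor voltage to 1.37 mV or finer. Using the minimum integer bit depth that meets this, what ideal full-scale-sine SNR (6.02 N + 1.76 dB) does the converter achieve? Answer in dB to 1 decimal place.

Span: 1 V − (-1 V) = 2 V.
Levels needed ≥ 2/1.37 mV = 1460. 2^11 = 2048 suffices, so N_min = 11.
6.02(11) + 1.76 = 67.98 dB.

68.0 dB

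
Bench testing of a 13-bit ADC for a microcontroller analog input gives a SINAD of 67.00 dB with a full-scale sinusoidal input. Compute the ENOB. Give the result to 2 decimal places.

10.84 bits

(67.00 − 1.76) / 6.02 = 65.24/6.02 = 10.8372 effective bits.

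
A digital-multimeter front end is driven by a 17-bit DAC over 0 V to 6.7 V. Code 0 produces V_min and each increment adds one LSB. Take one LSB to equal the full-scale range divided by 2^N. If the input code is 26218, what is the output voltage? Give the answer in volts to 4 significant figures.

1.340 V

Span = 6.7 V. LSB = 6.7 V / 2^17.
Output = V_min + (26218/131072) × range = 0 + 0.200027 × 6.7 V
      = 0 + 1.34018 = 1.34018 V.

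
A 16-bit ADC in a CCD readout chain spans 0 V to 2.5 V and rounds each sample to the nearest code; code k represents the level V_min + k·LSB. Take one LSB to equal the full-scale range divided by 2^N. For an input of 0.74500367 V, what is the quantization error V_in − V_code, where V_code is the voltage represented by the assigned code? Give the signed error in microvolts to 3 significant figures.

−6.71 µV

V_FS = 2.5 V. LSB = 2.5 V / 2^16 ≈ 38.15 µV.
(V_in − V_min)/LSB = (0.74500367 − (0)) × 65536/2.5 = 19529.8242 → nearest code k = 19530.
V_code = 0 + (19530/65536) × 2.5 = 0.74501037598 V.
V_in − V_code = 0.74500367 − (0.74501037598) = −6.71 µV.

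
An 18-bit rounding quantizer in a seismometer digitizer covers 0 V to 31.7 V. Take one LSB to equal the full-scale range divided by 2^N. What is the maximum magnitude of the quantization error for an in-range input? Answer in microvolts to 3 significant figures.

Range is 31.7 V.
Step size = 31.7/262144 V = 120.93 µV.
|e|_max = LSB/2 = 60.5 µV.

60.5 µV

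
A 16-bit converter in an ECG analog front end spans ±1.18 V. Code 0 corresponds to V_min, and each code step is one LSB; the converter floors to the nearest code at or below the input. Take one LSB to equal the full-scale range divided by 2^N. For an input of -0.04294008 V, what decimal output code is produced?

31575

Full-scale range = 1.18 V − (-1.18 V) = 2.36 V. LSB = 2.36 V / 2^16 ≈ 36.01 µV.
V_in − V_min = -0.04294008 − (-1.18) = 1.13705992 V.
Divide by LSB: 1.13705992 × 65536/2.36 = 31575.5758.
Truncating gives code 31575.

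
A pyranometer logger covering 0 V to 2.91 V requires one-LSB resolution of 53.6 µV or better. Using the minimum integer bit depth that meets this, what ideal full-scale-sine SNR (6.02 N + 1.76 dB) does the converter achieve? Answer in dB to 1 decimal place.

98.1 dB

Range is 2.91 V.
Need 2^N ≥ 2.91 V / 53.6 µV = 54290 → N_min = 16.
6.02(16) + 1.76 = 98.08 dB.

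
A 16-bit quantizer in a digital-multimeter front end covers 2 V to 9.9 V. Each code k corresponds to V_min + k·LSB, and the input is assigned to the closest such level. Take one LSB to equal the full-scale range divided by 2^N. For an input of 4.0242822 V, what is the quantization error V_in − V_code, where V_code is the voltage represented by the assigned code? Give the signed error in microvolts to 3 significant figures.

−20.5 µV

Span: 9.9 V − (2 V) = 7.9 V. LSB = 7.9 V / 2^16 ≈ 120.5 µV.
(4.0242822 − (2)) / LSB = 2.0242822 × 65536/7.9 = 16792.8302. Nearest integer: k = 16793.
V_code = 2 + (16793/65536) × 7.9 = 4.0243026733 V.
V_in − V_code = 4.0242822 − (4.0243026733) = −20.5 µV.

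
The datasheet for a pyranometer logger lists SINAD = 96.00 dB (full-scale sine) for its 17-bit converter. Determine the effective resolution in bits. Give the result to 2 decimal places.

15.65 bits

(96.00 − 1.76) / 6.02 = 94.24/6.02 = 15.6545 effective bits.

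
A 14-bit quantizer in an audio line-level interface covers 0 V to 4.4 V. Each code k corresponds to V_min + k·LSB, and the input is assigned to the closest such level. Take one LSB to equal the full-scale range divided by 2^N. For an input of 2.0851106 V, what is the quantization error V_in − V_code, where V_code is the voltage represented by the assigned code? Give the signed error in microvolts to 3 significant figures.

+52.0 µV

Range is 4.4 V. LSB = 4.4 V / 2^14 ≈ 268.6 µV.
(V_in − V_min)/LSB = (2.0851106 − (0)) × 16384/4.4 = 7764.1937 → nearest code k = 7764.
V_code = 0 + (7764/16384) × 4.4 = 2.0850585938 V.
e = 2.0851106 − (2.0850585938) = +52.0 µV.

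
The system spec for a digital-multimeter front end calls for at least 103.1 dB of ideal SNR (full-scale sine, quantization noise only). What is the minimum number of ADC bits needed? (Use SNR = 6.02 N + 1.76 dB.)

17 bits

Solving 6.02 N ≥ 103.1 − 1.76: N ≥ 16.834. Round up → N = 17.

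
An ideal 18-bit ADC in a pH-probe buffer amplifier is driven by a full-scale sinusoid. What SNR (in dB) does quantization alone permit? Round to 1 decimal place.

110.1 dB

SNR = 6.02·18 + 1.76 = 110.12 dB.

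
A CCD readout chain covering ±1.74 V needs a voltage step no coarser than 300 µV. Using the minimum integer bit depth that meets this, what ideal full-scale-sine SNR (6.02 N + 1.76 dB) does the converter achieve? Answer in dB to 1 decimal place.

Range = 1.74 − (-1.74) = 3.48 V.
3.48 V / 300 µV = 11600. Since 2^13 = 8192 and 2^14 = 16384, N = 14.
SNR = 6.02 × 14 + 1.76 = 86.04 dB.

86.0 dB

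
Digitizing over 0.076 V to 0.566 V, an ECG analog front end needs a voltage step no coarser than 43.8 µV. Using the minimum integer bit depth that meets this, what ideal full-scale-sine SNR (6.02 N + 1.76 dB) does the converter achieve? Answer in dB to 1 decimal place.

Range = 0.566 − (0.076) = 0.49 V.
Levels needed ≥ 0.49/43.8 µV = 11190. 2^14 = 16384 suffices, so N_min = 14.
6.02(14) + 1.76 = 86.04 dB.

86.0 dB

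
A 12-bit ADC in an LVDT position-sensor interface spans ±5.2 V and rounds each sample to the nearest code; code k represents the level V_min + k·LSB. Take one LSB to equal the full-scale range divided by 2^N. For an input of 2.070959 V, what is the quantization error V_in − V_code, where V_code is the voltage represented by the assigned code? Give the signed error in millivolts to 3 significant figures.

Range = 5.2 − (-5.2) = 10.4 V. LSB = 10.4 V / 2^12 ≈ 2.539 mV.
Position in LSBs: (2.070959 − (-5.2)) × 4096/10.4 = 2863.6392; rounding gives k = 2864.
Reconstructed level: -5.2 + 2864 × 10.4/4096 V = 2.071875000 V.
Error = V_in − V_code = 2.070959 − (2.071875000) = −0.916 mV.

−0.916 mV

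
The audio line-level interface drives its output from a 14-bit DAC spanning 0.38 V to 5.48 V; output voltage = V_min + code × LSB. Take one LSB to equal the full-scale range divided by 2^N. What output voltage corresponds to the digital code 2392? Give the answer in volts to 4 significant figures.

Span: 5.48 V − (0.38 V) = 5.1 V. LSB = 5.1 V / 2^14.
Output = V_min + (2392/16384) × range = 0.38 + 0.145996 × 5.1 V
      = 0.38 V + 0.744580 V = 1.12458 V.

1.125 V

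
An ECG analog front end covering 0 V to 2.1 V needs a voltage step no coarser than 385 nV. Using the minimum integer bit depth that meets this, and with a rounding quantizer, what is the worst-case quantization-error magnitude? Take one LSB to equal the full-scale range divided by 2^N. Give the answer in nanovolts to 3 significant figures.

125 nV

Range is 2.1 V.
Need 2^N ≥ 2.1 V / 385 nV = 5.455e6 → N_min = 23.
LSB = 2.1 V ÷ 2^23 = 2.1/8388608 V = 250.34 nV.
Half an LSB is 125 nV.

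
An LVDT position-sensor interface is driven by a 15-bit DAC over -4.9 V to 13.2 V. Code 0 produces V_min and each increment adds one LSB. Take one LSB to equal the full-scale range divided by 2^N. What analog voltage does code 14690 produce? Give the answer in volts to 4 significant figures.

Range = 13.2 − (-4.9) = 18.1 V. LSB = 18.1 V / 2^15.
V_out = V_min + code × LSB = -4.9 V + 14690 × 18.1 V / 32768
      = -4.9 + 8.11429 = 3.21429 V.

3.214 V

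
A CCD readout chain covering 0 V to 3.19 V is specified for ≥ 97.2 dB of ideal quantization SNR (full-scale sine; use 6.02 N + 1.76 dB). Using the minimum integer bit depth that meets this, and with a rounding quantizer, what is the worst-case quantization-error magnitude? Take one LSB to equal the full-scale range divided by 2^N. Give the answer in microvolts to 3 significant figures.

Range is 3.19 V.
Solving 6.02 N ≥ 97.2 − 1.76: N ≥ 15.854. Round up → N = 16.
One LSB is 3.19 V / 65536 = 48.676 µV.
|e|_max = LSB/2 = 24.3 µV.

24.3 µV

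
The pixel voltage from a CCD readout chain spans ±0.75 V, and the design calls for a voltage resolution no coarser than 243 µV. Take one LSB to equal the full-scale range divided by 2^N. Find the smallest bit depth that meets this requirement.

Full-scale range = 0.75 V − (-0.75 V) = 1.5 V.
Need 2^N ≥ 1.5 V / 243 µV = 6173 → N_min = 13.

13 bits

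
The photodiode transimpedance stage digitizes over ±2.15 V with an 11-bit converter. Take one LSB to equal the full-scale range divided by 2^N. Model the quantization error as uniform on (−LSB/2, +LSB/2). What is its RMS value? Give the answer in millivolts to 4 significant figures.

0.6061 mV

Span: 2.15 V − (-2.15 V) = 4.3 V.
LSB = 4.3 V ÷ 2^11 = 4.3/2048 V = 2.09961 mV.
V_rms = LSB/√12 = 2.09961 mV / √12 = 0.6061 mV.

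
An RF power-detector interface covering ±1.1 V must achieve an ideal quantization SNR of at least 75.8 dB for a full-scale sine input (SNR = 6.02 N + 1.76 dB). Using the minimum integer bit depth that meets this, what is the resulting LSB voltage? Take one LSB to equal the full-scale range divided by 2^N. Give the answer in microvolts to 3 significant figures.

269 µV

Range = 1.1 − (-1.1) = 2.2 V.
N ≥ (75.8 − 1.76)/6.02 = 12.299 → N_min = 13.
Step size = 2.2/8192 V = 269 µV.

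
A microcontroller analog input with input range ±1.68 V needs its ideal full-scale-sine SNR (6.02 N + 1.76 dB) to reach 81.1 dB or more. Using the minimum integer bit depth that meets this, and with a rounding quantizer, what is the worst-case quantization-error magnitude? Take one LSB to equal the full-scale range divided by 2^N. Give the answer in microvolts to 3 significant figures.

The full-scale span is 1.68 − (-1.68) = 3.36 V.
Required N = ⌈(81.1 − 1.76)/6.02⌉ = ⌈13.179⌉ = 14.
LSB = 3.36 V ÷ 2^14 = 3.36/16384 V = 205.08 µV.
Half an LSB is 103 µV.

103 µV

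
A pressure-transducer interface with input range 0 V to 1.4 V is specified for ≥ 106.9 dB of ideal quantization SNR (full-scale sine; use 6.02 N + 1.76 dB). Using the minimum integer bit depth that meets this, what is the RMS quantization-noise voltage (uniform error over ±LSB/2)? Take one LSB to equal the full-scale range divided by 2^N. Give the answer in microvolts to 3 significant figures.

1.54 µV

Range is 1.4 V.
N ≥ (106.9 − 1.76)/6.02 = 17.465 → N_min = 18.
One LSB is 1.4 V / 262144 = 5.3406 µV.
σ_q = LSB/√12 = 5.3406 µV/3.4641 = 1.54 µV.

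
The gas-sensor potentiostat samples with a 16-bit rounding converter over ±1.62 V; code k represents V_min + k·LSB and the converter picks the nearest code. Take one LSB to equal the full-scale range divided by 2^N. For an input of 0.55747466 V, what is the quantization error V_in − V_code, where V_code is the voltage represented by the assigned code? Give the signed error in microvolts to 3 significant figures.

+6.40 µV

Full-scale range = 1.62 V − (-1.62 V) = 3.24 V. LSB = 3.24 V / 2^16 ≈ 49.44 µV.
(0.55747466 − (-1.62)) / LSB = 2.17747466 × 65536/3.24 = 44044.1294. Nearest integer: k = 44044.
V_code = -1.62 + (44044/65536) × 3.24 = 0.55746826172 V.
Error = V_in − V_code = 0.55747466 − (0.55746826172) = +6.40 µV.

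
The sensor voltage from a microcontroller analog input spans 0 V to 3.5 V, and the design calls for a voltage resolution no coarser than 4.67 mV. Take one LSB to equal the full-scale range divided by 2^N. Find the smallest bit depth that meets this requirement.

10 bits

Full-scale range = 3.5 V.
3.5 V / 4.67 mV = 749.5. Since 2^9 = 512 and 2^10 = 1024, N = 10.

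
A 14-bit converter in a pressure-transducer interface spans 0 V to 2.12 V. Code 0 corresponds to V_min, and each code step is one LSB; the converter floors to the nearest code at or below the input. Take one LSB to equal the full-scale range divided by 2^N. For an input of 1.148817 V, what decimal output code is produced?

Full-scale range = 2.12 V. LSB = 2.12 V / 2^14 ≈ 129.4 µV.
code = ⌊(V_in − V_min)/LSB⌋ = ⌊(V_in − V_min) × 2^14 / range⌋
     = ⌊(1.148817 − (0)) × 16384 / 2.12⌋ = ⌊1.148817 × 16384/2.12⌋
     = ⌊8878.405⌋ = 8878.

8878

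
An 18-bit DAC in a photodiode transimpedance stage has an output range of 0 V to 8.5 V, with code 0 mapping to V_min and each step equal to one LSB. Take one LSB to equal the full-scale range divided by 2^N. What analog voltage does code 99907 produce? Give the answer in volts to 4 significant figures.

Span = 8.5 V. LSB = 8.5 V / 2^18.
Output = V_min + (99907/262144) × range = 0 + 0.381115 × 8.5 V
      = 0 + 3.23948 = 3.23948 V.

3.239 V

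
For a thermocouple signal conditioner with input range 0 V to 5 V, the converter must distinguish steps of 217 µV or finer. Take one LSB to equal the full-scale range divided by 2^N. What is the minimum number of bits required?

15 bits

Full-scale range = 5 V.
Need 2^N ≥ 5 V / 217 µV = 23040 → N_min = 15.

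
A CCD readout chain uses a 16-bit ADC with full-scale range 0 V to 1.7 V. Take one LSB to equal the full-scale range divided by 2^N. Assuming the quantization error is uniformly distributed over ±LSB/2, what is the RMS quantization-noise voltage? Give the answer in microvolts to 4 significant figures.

V_FS = 1.7 V.
LSB = 1.7 V ÷ 2^16 = 1.7/65536 V = 25.9399 µV.
For a uniform distribution on [−LSB/2, +LSB/2], V_rms = LSB/√12 = 25.9399 µV/3.4641 = 7.488 µV.

7.488 µV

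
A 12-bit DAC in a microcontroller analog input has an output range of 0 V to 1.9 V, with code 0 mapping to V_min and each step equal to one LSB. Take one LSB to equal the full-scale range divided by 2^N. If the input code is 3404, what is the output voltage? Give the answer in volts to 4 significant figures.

1.579 V

Span = 1.9 V. LSB = 1.9 V / 2^12.
V_out = V_min + code × LSB = 0 V + 3404 × 1.9 V / 4096
      = 0 V + 1.57900 V = 1.57900 V.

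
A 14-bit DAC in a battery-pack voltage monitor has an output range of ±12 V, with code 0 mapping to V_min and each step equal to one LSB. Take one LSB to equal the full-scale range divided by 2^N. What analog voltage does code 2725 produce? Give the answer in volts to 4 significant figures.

-8.008 V

Range = 12 − (-12) = 24 V. LSB = 24 V / 2^14.
V_out = -12 + 2725 × (24/16384) V
      = -12 + 3.99170 = -8.00830 V.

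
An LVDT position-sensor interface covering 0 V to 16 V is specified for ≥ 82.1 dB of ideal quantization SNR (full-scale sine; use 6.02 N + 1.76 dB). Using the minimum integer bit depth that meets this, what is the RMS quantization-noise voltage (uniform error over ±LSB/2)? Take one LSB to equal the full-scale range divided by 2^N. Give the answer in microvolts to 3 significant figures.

Range is 16 V.
Required N = ⌈(82.1 − 1.76)/6.02⌉ = ⌈13.346⌉ = 14.
LSB = 16 V / 2^14 = 0.97656 mV.
σ_q = LSB/√12 = 0.97656 mV/3.4641 = 282 µV.

282 µV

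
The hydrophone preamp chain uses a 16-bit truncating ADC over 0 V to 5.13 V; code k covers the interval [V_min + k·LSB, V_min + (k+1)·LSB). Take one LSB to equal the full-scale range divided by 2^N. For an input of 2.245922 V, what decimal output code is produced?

28691

Full-scale range = 5.13 V. LSB = 5.13 V / 2^16 ≈ 78.28 µV.
code = ⌊(V_in − V_min)/LSB⌋ = ⌊(V_in − V_min) × 2^16 / range⌋
     = ⌊(2.245922 − (0)) × 65536 / 5.13⌋ = ⌊2.245922 × 65536/5.13⌋
     = ⌊28691.763⌋ = 28691.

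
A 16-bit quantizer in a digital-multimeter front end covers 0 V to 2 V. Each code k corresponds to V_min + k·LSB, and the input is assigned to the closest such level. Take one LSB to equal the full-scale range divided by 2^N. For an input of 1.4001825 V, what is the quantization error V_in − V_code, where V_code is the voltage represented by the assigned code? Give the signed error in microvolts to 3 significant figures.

+5.50 µV

Range is 2 V. LSB = 2 V / 2^16 ≈ 30.52 µV.
Position in LSBs: (1.4001825 − (0)) × 65536/2 = 45881.1802; rounding gives k = 45881.
V_code = V_min + k × range/2^16 = 0 + 45881 × 2/65536 = 1.4001770020 V.
Error = V_in − V_code = 1.4001825 − (1.4001770020) = +5.50 µV.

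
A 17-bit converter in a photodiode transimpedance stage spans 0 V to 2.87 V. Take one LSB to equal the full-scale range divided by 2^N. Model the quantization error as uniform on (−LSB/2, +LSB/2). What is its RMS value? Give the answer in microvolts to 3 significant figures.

Range is 2.87 V.
LSB = 2.87 V ÷ 2^17 = 2.87/131072 V = 21.896 µV.
V_rms = LSB/√12 = 21.896 µV / √12 = 6.32 µV.

6.32 µV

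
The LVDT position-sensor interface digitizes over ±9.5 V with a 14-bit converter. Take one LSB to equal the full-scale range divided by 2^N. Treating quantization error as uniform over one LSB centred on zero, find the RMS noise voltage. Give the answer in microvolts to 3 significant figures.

The full-scale span is 9.5 − (-9.5) = 19 V.
One LSB is 19 V / 16384 = 1.1597 mV.
For a uniform distribution on [−LSB/2, +LSB/2], V_rms = LSB/√12 = 1.1597 mV/3.4641 = 335 µV.

335 µV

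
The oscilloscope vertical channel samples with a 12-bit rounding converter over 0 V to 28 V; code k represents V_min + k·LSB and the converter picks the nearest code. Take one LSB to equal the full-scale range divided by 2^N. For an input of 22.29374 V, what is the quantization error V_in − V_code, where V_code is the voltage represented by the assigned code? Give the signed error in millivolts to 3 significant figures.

Full-scale range = 28 V. LSB = 28 V / 2^12 ≈ 6.836 mV.
(V_in − V_min)/LSB = (22.29374 − (0)) × 4096/28 = 3261.2557 → nearest code k = 3261.
V_code = 0 + (3261/4096) × 28 = 22.29199219 V.
Error = V_in − V_code = 22.29374 − (22.29199219) = +1.75 mV.

+1.75 mV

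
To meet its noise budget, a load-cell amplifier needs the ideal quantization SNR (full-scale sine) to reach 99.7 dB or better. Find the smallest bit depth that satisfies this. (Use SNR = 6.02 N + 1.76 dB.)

17 bits

Solving 6.02 N ≥ 99.7 − 1.76: N ≥ 16.269. Round up → N = 17.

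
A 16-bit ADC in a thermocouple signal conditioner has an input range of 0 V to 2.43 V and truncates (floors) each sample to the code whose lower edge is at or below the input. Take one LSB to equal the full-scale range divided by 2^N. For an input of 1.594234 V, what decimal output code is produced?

42995

Full-scale range = 2.43 V. LSB = 2.43 V / 2^16 ≈ 37.08 µV.
(V_in − V_min) × 2^16/range = (1.594234 − (0)) × 65536/2.43 = 42995.769.
Floor → code = 42995.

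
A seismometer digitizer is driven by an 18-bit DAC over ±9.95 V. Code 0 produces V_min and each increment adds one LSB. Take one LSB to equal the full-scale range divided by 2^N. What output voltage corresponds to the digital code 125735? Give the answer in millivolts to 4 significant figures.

Full-scale range = 9.95 V − (-9.95 V) = 19.9 V. LSB = 19.9 V / 2^18.
Output = V_min + (125735/262144) × range = -9.95 + 0.479641 × 19.9 V
      = -9.95 V + 9.54486 V = -0.405145 V.

-405.1 mV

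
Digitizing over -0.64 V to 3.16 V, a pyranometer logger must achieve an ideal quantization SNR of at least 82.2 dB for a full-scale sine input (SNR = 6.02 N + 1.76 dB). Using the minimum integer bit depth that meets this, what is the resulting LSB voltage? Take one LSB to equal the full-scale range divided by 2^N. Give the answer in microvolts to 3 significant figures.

Span: 3.16 V − (-0.64 V) = 3.8 V.
Solving 6.02 N ≥ 82.2 − 1.76: N ≥ 13.362. Round up → N = 14.
LSB = 3.8 V ÷ 2^14 = 3.8/16384 V = 232 µV.

232 µV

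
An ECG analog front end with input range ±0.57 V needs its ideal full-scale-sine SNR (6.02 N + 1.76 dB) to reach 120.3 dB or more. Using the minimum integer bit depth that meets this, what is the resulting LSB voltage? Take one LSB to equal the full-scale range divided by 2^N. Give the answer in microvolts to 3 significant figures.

1.09 µV

Full-scale range = 0.57 V − (-0.57 V) = 1.14 V.
Required N = ⌈(120.3 − 1.76)/6.02⌉ = ⌈19.691⌉ = 20.
One LSB is 1.14 V / 1048576 = 1.09 µV.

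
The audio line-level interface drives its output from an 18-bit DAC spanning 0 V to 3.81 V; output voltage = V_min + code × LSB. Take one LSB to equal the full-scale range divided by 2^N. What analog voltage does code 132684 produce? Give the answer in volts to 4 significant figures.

1.928 V

Span = 3.81 V. LSB = 3.81 V / 2^18.
V_out = 0 + 132684 × (3.81/262144) V
      = 0 + 1.92843 = 1.92843 V.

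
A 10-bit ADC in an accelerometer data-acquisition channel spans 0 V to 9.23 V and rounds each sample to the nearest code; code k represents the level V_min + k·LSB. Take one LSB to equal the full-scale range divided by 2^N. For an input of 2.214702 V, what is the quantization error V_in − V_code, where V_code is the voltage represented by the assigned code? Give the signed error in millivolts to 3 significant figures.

−2.66 mV

Full-scale range = 9.23 V. LSB = 9.23 V / 2^10 ≈ 9.014 mV.
(2.214702 − (0)) / LSB = 2.214702 × 1024/9.23 = 245.7048. Nearest integer: k = 246.
Reconstructed level: 0 + 246 × 9.23/1024 V = 2.217363281 V.
Error = V_in − V_code = 2.214702 − (2.217363281) = −2.66 mV.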